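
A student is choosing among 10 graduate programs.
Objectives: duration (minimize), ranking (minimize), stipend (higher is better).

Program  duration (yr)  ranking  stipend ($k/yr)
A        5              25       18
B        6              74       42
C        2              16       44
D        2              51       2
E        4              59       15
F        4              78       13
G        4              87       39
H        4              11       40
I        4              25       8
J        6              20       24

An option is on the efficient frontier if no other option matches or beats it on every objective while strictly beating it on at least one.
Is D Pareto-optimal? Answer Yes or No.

No

C vs D: duration 2≤2, ranking 16≤51, stipend 44≥2 — C is at least as good on every objective and strictly better on at least one, so C dominates D.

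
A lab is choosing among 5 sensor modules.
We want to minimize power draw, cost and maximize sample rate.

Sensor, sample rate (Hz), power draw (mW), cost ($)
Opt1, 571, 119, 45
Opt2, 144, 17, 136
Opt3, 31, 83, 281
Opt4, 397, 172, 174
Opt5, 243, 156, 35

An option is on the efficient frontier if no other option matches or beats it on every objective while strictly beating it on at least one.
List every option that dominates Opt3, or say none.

Opt2: sample rate 144≥31, power draw 17≤83, cost 136≤281 — dominates Opt3.
Others (Opt1, Opt4, Opt5) are each worse than Opt3 on at least one objective.

Opt2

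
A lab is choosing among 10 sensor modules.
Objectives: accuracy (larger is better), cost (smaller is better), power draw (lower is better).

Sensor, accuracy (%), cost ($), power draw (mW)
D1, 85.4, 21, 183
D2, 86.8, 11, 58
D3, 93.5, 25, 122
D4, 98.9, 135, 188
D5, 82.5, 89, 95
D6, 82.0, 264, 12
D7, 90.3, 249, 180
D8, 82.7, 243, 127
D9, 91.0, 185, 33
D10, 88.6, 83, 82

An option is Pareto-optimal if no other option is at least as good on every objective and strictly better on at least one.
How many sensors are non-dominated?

6

D1: dominated by D2 (accuracy 86.8≥85.4, cost 11≤21, power draw 58≤183).
D2: not dominated (best cost).
D3: not dominated.
D4: not dominated (best accuracy).
D5: dominated by D2 (accuracy 86.8≥82.5, cost 11≤89, power draw 58≤95).
D6: not dominated (best power draw).
D7: dominated by D3 (accuracy 93.5≥90.3, cost 25≤249, power draw 122≤180).
D8: dominated by D2 (accuracy 86.8≥82.7, cost 11≤243, power draw 58≤127).
D9: not dominated.
D10: not dominated.
Pareto-optimal: D2, D3, D4, D6, D9, D10 → 6.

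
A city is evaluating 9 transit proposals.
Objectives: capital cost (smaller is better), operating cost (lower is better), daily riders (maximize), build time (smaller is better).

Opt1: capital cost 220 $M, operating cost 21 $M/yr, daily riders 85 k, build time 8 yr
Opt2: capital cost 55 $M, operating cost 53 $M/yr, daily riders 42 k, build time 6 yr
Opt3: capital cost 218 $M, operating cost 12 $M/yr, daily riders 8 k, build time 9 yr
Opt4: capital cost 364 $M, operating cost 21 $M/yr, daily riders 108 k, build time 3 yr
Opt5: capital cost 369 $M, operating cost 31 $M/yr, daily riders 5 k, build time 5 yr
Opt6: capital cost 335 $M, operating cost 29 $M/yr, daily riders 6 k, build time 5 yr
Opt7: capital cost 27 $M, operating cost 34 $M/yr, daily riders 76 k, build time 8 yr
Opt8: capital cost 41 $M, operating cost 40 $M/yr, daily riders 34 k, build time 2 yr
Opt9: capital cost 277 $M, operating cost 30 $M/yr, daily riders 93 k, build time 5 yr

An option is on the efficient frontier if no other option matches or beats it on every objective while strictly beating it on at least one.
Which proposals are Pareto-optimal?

Opt1: not dominated.
Opt2: not dominated.
Opt3: not dominated (best operating cost).
Opt4: not dominated (best daily riders).
Opt5: dominated by Opt4 (capital cost 364≤369, operating cost 21≤31, daily riders 108≥5, build time 3≤5).
Opt6: not dominated.
Opt7: not dominated (best capital cost).
Opt8: not dominated (best build time).
Opt9: not dominated.

Opt1, Opt2, Opt3, Opt4, Opt6, Opt7, Opt8, Opt9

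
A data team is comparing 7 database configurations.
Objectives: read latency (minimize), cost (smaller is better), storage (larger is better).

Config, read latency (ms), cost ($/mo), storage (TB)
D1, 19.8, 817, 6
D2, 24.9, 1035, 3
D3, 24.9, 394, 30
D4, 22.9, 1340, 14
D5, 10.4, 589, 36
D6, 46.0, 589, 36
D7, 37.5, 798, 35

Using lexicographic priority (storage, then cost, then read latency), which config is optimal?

D5

First maximize storage: best is 36, kept {D5, D6}.
Then minimize cost: best is 589, kept {D5, D6}.
Then minimize read latency: best is 10.4, kept {D5}.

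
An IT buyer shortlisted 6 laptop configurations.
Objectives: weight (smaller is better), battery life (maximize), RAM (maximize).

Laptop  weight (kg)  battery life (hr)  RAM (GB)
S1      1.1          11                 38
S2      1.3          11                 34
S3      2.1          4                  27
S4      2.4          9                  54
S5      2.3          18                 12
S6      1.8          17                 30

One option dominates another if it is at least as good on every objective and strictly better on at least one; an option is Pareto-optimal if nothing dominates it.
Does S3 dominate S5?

No

S3 vs S5: S3 is worse on battery life (4 vs 18), so it does not dominate S5.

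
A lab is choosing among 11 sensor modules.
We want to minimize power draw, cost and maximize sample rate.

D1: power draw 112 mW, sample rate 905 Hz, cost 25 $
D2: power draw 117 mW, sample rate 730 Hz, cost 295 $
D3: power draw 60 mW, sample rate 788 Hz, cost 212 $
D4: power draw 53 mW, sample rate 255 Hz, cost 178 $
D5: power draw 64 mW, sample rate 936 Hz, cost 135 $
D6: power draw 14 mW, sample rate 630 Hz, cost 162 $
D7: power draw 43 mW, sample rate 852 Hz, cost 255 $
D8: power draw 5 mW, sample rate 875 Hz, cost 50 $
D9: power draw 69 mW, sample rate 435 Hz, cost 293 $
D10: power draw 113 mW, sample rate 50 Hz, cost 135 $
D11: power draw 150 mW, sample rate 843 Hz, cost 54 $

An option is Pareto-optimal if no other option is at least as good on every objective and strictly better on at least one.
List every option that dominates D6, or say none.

D8

D8: power draw 5≤14, sample rate 875≥630, cost 50≤162 — dominates D6.
Others (D1, D2, D3, D4, D5, D7, D9, D10, D11) are each worse than D6 on at least one objective.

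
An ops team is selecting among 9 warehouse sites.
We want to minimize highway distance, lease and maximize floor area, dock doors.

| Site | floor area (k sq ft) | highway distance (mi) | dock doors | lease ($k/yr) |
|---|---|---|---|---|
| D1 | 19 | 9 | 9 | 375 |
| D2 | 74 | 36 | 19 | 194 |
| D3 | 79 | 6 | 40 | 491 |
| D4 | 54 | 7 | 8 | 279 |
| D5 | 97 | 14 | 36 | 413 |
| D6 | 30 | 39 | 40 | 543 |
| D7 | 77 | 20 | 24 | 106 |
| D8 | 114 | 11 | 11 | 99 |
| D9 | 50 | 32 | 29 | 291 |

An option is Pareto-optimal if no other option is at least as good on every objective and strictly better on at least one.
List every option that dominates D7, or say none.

D1: worse on floor area (19 vs 77).
D2: worse on floor area (74 vs 77).
D3: worse on lease (491 vs 106).
D4: worse on floor area (54 vs 77).
D5: worse on lease (413 vs 106).
D6: worse on floor area (30 vs 77).
D8: worse on dock doors (11 vs 24).
D9: worse on floor area (50 vs 77).
No option dominates D7.

none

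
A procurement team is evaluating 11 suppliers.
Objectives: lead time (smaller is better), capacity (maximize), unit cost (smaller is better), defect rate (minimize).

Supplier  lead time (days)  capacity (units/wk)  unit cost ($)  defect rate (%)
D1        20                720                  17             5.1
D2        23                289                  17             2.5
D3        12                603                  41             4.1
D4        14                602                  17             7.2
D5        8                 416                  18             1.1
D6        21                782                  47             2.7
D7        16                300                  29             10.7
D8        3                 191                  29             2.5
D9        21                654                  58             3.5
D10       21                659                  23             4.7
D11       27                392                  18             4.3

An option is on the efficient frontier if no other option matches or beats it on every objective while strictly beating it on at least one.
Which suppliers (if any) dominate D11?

D5: lead time 8≤27, capacity 416≥392, unit cost 18≤18, defect rate 1.1≤4.3 — dominates D11.
Others (D1, D2, D3, D4, D6, D7, D8, D9, D10) are each worse than D11 on at least one objective.

D5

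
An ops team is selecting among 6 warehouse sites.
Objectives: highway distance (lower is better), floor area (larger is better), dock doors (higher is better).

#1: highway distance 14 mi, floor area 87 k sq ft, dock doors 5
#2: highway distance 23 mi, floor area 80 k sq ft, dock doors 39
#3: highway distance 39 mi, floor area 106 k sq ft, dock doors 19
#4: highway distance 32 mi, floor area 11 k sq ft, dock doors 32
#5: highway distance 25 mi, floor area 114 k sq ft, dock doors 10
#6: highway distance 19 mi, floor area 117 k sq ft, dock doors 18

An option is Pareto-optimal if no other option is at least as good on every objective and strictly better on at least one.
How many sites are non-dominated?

#1: not dominated (best highway distance).
#2: not dominated (best dock doors).
#3: not dominated.
#4: dominated by #2 (highway distance 23≤32, floor area 80≥11, dock doors 39≥32).
#5: dominated by #6 (highway distance 19≤25, floor area 117≥114, dock doors 18≥10).
#6: not dominated (best floor area).
Pareto-optimal: #1, #2, #3, #6 → 4.

4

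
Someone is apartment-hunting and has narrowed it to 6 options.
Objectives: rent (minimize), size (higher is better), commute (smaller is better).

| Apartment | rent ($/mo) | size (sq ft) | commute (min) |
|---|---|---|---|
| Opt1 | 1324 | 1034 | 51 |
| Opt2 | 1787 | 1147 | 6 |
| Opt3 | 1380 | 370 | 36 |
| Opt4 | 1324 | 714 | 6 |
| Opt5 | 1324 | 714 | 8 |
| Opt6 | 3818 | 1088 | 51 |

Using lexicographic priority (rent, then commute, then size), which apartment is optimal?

Opt4

First minimize rent: best is 1324, kept {Opt1, Opt4, Opt5}.
Then minimize commute: best is 6, kept {Opt4}.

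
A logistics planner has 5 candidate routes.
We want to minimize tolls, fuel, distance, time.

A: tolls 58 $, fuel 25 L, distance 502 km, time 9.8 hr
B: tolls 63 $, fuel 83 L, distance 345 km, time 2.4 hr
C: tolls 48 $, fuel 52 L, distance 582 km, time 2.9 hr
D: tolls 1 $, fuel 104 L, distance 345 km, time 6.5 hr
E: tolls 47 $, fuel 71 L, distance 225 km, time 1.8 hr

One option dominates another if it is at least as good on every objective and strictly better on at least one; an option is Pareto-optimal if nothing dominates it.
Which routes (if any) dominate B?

E: tolls 47≤63, fuel 71≤83, distance 225≤345, time 1.8≤2.4 — dominates B.
Others (A, C, D) are each worse than B on at least one objective.

E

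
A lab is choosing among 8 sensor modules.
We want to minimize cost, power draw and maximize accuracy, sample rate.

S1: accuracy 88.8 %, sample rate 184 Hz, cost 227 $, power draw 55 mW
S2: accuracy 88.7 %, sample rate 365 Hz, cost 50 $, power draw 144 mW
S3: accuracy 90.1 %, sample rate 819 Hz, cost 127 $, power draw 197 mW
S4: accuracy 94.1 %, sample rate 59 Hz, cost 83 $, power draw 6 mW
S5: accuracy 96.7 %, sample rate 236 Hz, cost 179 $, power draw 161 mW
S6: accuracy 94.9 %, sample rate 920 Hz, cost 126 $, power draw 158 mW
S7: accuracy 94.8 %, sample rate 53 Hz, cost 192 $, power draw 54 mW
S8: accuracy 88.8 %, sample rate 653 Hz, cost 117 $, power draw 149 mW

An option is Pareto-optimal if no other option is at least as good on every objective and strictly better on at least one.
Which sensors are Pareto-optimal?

S1, S2, S4, S5, S6, S7, S8

S1: not dominated.
S2: not dominated (best cost).
S3: dominated by S6 (accuracy 94.9≥90.1, sample rate 920≥819, cost 126≤127, power draw 158≤197).
S4: not dominated (best power draw).
S5: not dominated (best accuracy).
S6: not dominated (best sample rate).
S7: not dominated.
S8: not dominated.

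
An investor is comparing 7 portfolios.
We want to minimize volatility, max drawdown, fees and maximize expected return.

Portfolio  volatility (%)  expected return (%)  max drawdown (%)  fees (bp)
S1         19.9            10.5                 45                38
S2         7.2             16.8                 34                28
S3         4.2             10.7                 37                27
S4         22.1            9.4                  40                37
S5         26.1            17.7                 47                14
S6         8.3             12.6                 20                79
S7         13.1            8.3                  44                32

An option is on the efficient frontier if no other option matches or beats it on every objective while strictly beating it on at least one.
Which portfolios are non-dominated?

S2, S3, S5, S6

S1: dominated by S2 (volatility 7.2≤19.9, expected return 16.8≥10.5, max drawdown 34≤45, fees 28≤38).
S2: not dominated.
S3: not dominated (best volatility).
S4: dominated by S2 (volatility 7.2≤22.1, expected return 16.8≥9.4, max drawdown 34≤40, fees 28≤37).
S5: not dominated (best expected return).
S6: not dominated (best max drawdown).
S7: dominated by S2 (volatility 7.2≤13.1, expected return 16.8≥8.3, max drawdown 34≤44, fees 28≤32).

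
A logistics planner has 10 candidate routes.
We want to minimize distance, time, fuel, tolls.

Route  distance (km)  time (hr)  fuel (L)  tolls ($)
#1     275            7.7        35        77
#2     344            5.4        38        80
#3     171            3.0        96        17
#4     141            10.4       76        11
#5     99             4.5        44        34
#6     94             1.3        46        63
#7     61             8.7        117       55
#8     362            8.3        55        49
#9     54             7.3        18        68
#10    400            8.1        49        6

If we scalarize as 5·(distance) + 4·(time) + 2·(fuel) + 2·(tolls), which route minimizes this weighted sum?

#9

#1: 5·275 + 4·7.7 + 2·35 + 2·77 = 1629.8
#2: 5·344 + 4·5.4 + 2·38 + 2·80 = 1977.6
#3: 5·171 + 4·3.0 + 2·96 + 2·17 = 1093.0
#4: 5·141 + 4·10.4 + 2·76 + 2·11 = 920.6
#5: 5·99 + 4·4.5 + 2·44 + 2·34 = 669.0
#6: 5·94 + 4·1.3 + 2·46 + 2·63 = 693.2
#7: 5·61 + 4·8.7 + 2·117 + 2·55 = 683.8
#8: 5·362 + 4·8.3 + 2·55 + 2·49 = 2051.2
#9: 5·54 + 4·7.3 + 2·18 + 2·68 = 471.2
#10: 5·400 + 4·8.1 + 2·49 + 2·6 = 2142.4
Lowest: #9 at 471.2.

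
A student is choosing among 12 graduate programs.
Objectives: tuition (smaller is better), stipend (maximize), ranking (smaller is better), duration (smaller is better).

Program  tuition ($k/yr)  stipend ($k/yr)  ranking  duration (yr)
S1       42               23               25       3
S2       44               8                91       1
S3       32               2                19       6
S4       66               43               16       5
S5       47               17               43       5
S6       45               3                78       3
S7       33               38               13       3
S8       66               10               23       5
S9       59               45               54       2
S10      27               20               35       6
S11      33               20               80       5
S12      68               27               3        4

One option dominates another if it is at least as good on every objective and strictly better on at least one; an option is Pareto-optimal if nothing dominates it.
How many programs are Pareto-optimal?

7

S1: dominated by S7 (tuition 33≤42, stipend 38≥23, ranking 13≤25, duration 3≤3).
S2: not dominated (best duration).
S3: not dominated.
S4: not dominated.
S5: dominated by S1 (tuition 42≤47, stipend 23≥17, ranking 25≤43, duration 3≤5).
S6: dominated by S1 (tuition 42≤45, stipend 23≥3, ranking 25≤78, duration 3≤3).
S7: not dominated.
S8: dominated by S4 (tuition 66≤66, stipend 43≥10, ranking 16≤23, duration 5≤5).
S9: not dominated (best stipend).
S10: not dominated (best tuition).
S11: dominated by S7 (tuition 33≤33, stipend 38≥20, ranking 13≤80, duration 3≤5).
S12: not dominated (best ranking).
Pareto-optimal: S2, S3, S4, S7, S9, S10, S12 → 7.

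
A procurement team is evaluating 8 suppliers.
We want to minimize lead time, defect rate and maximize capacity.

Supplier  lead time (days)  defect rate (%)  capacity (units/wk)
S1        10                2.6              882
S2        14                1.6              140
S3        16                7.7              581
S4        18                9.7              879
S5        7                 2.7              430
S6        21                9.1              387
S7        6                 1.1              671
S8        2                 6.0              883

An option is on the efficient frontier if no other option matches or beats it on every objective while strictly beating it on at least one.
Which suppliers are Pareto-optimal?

S1, S7, S8

S1: not dominated.
S2: dominated by S7 (lead time 6≤14, defect rate 1.1≤1.6, capacity 671≥140).
S3: dominated by S1 (lead time 10≤16, defect rate 2.6≤7.7, capacity 882≥581).
S4: dominated by S1 (lead time 10≤18, defect rate 2.6≤9.7, capacity 882≥879).
S5: dominated by S7 (lead time 6≤7, defect rate 1.1≤2.7, capacity 671≥430).
S6: dominated by S1 (lead time 10≤21, defect rate 2.6≤9.1, capacity 882≥387).
S7: not dominated (best defect rate).
S8: not dominated (best lead time).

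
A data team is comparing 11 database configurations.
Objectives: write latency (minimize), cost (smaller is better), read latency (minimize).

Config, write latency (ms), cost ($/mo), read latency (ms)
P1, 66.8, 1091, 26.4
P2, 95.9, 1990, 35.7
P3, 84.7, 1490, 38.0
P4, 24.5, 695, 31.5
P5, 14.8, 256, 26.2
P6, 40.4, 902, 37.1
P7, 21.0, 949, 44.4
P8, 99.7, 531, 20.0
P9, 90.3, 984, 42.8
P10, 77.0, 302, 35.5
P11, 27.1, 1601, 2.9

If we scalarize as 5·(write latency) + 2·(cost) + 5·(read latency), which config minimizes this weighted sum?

P1: 5·66.8 + 2·1091 + 5·26.4 = 2648.0
P2: 5·95.9 + 2·1990 + 5·35.7 = 4638.0
P3: 5·84.7 + 2·1490 + 5·38.0 = 3593.5
P4: 5·24.5 + 2·695 + 5·31.5 = 1670.0
P5: 5·14.8 + 2·256 + 5·26.2 = 717.0
P6: 5·40.4 + 2·902 + 5·37.1 = 2191.5
P7: 5·21.0 + 2·949 + 5·44.4 = 2225.0
P8: 5·99.7 + 2·531 + 5·20.0 = 1660.5
P9: 5·90.3 + 2·984 + 5·42.8 = 2633.5
P10: 5·77.0 + 2·302 + 5·35.5 = 1166.5
P11: 5·27.1 + 2·1601 + 5·2.9 = 3352.0
Lowest: P5 at 717.0.

P5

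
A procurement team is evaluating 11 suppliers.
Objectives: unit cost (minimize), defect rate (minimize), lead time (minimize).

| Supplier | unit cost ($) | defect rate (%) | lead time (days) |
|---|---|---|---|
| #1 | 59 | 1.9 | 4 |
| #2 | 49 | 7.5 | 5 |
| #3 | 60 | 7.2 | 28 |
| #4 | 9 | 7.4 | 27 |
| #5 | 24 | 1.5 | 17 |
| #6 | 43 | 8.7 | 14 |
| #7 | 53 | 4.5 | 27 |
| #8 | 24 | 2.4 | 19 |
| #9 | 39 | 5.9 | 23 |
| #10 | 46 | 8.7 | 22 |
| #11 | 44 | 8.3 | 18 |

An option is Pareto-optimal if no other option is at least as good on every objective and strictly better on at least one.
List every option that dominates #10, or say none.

#5: unit cost 24≤46, defect rate 1.5≤8.7, lead time 17≤22 — dominates #10.
#6: unit cost 43≤46, defect rate 8.7≤8.7, lead time 14≤22 — dominates #10.
#8: unit cost 24≤46, defect rate 2.4≤8.7, lead time 19≤22 — dominates #10.
#11: unit cost 44≤46, defect rate 8.3≤8.7, lead time 18≤22 — dominates #10.
Others (#1, #2, #3, #4, #7, #9) are each worse than #10 on at least one objective.

#5, #6, #8, #11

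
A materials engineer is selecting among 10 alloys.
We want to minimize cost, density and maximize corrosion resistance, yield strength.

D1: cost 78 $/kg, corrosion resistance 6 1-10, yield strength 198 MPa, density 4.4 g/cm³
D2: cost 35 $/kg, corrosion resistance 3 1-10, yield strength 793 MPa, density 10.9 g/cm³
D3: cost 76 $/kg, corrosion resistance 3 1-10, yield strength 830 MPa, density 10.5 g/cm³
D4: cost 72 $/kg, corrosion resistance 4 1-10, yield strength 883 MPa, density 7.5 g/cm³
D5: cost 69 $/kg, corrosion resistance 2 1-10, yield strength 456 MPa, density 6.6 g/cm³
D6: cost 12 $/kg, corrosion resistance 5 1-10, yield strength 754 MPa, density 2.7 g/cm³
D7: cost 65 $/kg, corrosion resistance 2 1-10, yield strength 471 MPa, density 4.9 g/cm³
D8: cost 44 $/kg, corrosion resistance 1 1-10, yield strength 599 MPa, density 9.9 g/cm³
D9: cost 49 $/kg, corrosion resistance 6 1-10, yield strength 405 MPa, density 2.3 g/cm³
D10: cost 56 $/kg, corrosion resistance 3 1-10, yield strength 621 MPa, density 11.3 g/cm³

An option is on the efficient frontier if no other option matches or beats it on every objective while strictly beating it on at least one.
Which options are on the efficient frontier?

D1: dominated by D9 (cost 49≤78, corrosion resistance 6≥6, yield strength 405≥198, density 2.3≤4.4).
D2: not dominated.
D3: dominated by D4 (cost 72≤76, corrosion resistance 4≥3, yield strength 883≥830, density 7.5≤10.5).
D4: not dominated (best yield strength).
D5: dominated by D6 (cost 12≤69, corrosion resistance 5≥2, yield strength 754≥456, density 2.7≤6.6).
D6: not dominated (best cost).
D7: dominated by D6 (cost 12≤65, corrosion resistance 5≥2, yield strength 754≥471, density 2.7≤4.9).
D8: dominated by D6 (cost 12≤44, corrosion resistance 5≥1, yield strength 754≥599, density 2.7≤9.9).
D9: not dominated (best density).
D10: dominated by D2 (cost 35≤56, corrosion resistance 3≥3, yield strength 793≥621, density 10.9≤11.3).

D2, D4, D6, D9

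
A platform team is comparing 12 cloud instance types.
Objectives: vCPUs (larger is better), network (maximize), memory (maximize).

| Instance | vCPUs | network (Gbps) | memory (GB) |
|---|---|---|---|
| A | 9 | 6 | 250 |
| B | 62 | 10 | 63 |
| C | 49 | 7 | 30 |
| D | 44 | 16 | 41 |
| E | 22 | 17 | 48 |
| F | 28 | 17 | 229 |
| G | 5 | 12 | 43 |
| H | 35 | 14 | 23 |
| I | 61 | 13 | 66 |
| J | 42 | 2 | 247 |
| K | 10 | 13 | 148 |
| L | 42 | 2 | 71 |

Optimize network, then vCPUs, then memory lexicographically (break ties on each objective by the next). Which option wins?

First maximize network: best is 17, kept {E, F}.
Then maximize vCPUs: best is 28, kept {F}.

F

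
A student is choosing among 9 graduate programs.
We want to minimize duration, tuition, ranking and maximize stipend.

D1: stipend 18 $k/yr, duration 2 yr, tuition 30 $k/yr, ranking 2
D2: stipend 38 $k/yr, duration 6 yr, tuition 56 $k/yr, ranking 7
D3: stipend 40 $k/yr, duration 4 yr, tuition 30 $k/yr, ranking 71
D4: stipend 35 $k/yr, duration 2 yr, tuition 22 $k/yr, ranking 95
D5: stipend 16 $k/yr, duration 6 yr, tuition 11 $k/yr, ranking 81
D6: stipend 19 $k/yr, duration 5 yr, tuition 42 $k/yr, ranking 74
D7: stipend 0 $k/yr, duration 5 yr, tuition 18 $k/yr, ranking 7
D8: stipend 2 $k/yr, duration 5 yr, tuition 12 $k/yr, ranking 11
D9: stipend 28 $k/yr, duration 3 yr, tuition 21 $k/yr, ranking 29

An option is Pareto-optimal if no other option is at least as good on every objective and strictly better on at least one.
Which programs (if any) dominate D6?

D3, D9

D3: stipend 40≥19, duration 4≤5, tuition 30≤42, ranking 71≤74 — dominates D6.
D9: stipend 28≥19, duration 3≤5, tuition 21≤42, ranking 29≤74 — dominates D6.
Others (D1, D2, D4, D5, D7, D8) are each worse than D6 on at least one objective.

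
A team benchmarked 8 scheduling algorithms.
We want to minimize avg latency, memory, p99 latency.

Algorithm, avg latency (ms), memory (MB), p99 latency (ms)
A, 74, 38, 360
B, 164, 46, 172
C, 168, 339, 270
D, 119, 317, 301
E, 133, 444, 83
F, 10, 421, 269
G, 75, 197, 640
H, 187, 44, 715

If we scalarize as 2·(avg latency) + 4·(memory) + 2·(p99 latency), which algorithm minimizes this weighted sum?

B

A: 2·74 + 4·38 + 2·360 = 1020
B: 2·164 + 4·46 + 2·172 = 856
C: 2·168 + 4·339 + 2·270 = 2232
D: 2·119 + 4·317 + 2·301 = 2108
E: 2·133 + 4·444 + 2·83 = 2208
F: 2·10 + 4·421 + 2·269 = 2242
G: 2·75 + 4·197 + 2·640 = 2218
H: 2·187 + 4·44 + 2·715 = 1980
Lowest: B at 856.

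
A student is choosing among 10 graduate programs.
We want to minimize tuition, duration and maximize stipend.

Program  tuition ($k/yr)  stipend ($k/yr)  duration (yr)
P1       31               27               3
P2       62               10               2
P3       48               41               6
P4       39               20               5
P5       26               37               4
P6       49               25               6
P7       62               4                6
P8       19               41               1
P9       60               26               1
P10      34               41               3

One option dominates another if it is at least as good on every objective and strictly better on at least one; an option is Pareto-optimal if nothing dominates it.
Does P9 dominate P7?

P9 vs P7: tuition 60≤62, stipend 26≥4, duration 1≤6 — P9 is at least as good on every objective with at least one strict improvement.

Yes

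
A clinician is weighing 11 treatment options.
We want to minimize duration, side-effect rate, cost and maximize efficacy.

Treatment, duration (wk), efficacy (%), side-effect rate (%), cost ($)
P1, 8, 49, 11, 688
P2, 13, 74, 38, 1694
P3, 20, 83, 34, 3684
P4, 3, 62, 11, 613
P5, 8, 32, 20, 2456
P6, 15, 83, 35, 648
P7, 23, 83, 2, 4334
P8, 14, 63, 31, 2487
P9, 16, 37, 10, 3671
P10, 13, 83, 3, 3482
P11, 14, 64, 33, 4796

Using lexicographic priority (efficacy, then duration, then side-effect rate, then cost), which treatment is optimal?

P10

First maximize efficacy: best is 83, kept {P3, P6, P7, P10}.
Then minimize duration: best is 13, kept {P10}.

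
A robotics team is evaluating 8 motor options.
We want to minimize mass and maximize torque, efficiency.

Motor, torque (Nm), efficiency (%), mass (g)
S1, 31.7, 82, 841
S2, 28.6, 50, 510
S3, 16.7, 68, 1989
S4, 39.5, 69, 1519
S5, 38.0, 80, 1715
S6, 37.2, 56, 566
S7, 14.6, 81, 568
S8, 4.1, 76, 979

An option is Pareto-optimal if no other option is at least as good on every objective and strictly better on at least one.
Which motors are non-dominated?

S1, S2, S4, S5, S6, S7

S1: not dominated (best efficiency).
S2: not dominated (best mass).
S3: dominated by S1 (torque 31.7≥16.7, efficiency 82≥68, mass 841≤1989).
S4: not dominated (best torque).
S5: not dominated.
S6: not dominated.
S7: not dominated.
S8: dominated by S1 (torque 31.7≥4.1, efficiency 82≥76, mass 841≤979).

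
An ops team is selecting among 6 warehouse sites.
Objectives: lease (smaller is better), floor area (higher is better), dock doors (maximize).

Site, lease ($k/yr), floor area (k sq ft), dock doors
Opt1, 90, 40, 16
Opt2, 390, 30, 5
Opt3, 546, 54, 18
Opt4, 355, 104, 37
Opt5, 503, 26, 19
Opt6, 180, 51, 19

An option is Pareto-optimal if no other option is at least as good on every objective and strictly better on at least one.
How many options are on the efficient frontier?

3

Opt1: not dominated (best lease).
Opt2: dominated by Opt1 (lease 90≤390, floor area 40≥30, dock doors 16≥5).
Opt3: dominated by Opt4 (lease 355≤546, floor area 104≥54, dock doors 37≥18).
Opt4: not dominated (best floor area).
Opt5: dominated by Opt4 (lease 355≤503, floor area 104≥26, dock doors 37≥19).
Opt6: not dominated.
Pareto-optimal: Opt1, Opt4, Opt6 → 3.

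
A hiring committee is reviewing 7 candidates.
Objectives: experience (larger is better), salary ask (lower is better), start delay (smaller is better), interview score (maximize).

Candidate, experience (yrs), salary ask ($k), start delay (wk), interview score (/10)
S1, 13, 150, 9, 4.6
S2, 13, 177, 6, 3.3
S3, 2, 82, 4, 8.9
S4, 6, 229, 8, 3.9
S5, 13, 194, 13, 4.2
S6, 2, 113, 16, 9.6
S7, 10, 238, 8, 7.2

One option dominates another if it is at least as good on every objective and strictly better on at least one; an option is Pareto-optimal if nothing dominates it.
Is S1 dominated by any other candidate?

No

S2: worse on salary ask (177 vs 150).
S3: worse on experience (2 vs 13).
S4: worse on experience (6 vs 13).
S5: worse on salary ask (194 vs 150).
S6: worse on experience (2 vs 13).
S7: worse on experience (10 vs 13).
No option is at least as good as S1 on every objective and strictly better on one.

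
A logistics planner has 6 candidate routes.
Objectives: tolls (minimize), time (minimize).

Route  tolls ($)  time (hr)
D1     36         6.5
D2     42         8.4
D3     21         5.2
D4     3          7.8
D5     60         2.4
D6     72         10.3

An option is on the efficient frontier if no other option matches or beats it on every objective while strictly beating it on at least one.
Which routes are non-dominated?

D1: dominated by D3 (tolls 21≤36, time 5.2≤6.5).
D2: dominated by D1 (tolls 36≤42, time 6.5≤8.4).
D3: not dominated.
D4: not dominated (best tolls).
D5: not dominated (best time).
D6: dominated by D1 (tolls 36≤72, time 6.5≤10.3).

D3, D4, D5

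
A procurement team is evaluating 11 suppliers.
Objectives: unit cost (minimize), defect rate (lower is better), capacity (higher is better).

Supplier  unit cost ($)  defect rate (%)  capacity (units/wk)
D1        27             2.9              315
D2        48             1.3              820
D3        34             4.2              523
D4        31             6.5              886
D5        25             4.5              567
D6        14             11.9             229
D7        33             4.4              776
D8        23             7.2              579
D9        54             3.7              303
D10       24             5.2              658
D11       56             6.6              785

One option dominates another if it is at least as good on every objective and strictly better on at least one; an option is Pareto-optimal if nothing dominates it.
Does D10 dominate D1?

No

D10 vs D1: D10 is worse on defect rate (5.2 vs 2.9), so it does not dominate D1.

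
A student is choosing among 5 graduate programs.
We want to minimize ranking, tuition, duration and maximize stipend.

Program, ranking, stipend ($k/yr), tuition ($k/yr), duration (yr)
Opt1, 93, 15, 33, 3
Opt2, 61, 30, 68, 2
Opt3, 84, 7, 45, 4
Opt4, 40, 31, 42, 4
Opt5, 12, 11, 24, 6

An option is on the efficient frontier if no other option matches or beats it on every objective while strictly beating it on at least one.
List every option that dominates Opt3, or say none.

Opt4

Opt4: ranking 40≤84, stipend 31≥7, tuition 42≤45, duration 4≤4 — dominates Opt3.
Others (Opt1, Opt2, Opt5) are each worse than Opt3 on at least one objective.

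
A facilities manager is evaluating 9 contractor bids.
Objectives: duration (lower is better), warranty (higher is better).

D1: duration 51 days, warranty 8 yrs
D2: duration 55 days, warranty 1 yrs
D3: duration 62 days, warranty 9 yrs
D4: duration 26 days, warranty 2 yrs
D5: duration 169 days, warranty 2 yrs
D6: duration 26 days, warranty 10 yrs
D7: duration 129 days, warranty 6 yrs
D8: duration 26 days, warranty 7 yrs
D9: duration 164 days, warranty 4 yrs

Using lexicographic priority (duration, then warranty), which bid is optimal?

First minimize duration: best is 26, kept {D4, D6, D8}.
Then maximize warranty: best is 10, kept {D6}.

D6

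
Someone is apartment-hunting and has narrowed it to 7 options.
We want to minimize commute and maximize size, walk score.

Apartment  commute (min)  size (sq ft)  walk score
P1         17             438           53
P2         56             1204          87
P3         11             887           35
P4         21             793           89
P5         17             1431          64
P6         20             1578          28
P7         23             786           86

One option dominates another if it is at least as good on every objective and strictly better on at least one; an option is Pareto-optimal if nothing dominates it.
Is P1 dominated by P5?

P5 vs P1: commute 17≤17, size 1431≥438, walk score 64≥53 — P5 is at least as good on every objective with at least one strict improvement.

Yes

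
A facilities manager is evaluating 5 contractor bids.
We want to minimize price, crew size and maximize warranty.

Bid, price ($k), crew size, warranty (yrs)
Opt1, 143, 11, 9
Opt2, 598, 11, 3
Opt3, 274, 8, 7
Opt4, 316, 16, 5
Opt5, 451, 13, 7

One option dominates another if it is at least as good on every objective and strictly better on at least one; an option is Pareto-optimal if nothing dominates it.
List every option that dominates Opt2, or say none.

Opt1: price 143≤598, crew size 11≤11, warranty 9≥3 — dominates Opt2.
Opt3: price 274≤598, crew size 8≤11, warranty 7≥3 — dominates Opt2.
Others (Opt4, Opt5) are each worse than Opt2 on at least one objective.

Opt1, Opt3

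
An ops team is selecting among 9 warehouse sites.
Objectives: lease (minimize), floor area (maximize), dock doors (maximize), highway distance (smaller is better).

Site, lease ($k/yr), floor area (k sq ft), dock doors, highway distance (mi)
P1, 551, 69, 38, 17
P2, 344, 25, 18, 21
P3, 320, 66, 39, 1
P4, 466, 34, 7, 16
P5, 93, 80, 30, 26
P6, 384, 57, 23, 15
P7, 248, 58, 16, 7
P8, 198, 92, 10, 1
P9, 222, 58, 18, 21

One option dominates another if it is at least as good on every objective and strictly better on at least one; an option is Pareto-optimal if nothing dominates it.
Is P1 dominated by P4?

P4 vs P1: P4 is worse on floor area (34 vs 69), so it does not dominate P1.

No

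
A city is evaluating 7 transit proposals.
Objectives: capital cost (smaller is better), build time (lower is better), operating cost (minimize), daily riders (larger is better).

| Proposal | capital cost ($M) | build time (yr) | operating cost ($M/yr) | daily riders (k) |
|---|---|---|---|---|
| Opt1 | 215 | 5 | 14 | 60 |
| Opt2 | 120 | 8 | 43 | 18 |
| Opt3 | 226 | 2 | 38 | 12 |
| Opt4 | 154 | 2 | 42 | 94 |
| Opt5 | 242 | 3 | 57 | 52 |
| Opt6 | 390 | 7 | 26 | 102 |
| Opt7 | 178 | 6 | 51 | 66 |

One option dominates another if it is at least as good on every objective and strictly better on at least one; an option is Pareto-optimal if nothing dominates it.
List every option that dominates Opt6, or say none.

none

Opt1: worse on daily riders (60 vs 102).
Opt2: worse on build time (8 vs 7).
Opt3: worse on operating cost (38 vs 26).
Opt4: worse on operating cost (42 vs 26).
Opt5: worse on operating cost (57 vs 26).
Opt7: worse on operating cost (51 vs 26).
No option dominates Opt6.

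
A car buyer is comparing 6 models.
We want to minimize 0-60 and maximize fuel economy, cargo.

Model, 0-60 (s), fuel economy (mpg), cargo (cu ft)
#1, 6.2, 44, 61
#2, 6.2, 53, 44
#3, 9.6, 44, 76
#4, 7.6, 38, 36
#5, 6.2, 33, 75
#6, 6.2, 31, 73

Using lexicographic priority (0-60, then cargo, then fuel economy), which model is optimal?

#5

First minimize 0-60: best is 6.2, kept {#1, #2, #5, #6}.
Then maximize cargo: best is 75, kept {#5}.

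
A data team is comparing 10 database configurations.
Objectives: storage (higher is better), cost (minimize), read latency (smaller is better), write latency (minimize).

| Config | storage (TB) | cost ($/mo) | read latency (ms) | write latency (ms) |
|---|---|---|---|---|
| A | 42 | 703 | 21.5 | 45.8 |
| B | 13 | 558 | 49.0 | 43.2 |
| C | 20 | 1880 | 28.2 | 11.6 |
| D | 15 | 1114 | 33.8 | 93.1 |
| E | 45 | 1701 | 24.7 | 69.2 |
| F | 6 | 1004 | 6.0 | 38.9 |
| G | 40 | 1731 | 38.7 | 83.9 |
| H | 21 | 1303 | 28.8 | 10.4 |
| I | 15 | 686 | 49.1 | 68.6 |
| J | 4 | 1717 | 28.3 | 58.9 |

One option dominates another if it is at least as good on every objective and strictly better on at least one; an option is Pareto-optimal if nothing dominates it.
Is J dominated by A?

A vs J: storage 42≥4, cost 703≤1717, read latency 21.5≤28.3, write latency 45.8≤58.9 — A is at least as good on every objective with at least one strict improvement.

Yes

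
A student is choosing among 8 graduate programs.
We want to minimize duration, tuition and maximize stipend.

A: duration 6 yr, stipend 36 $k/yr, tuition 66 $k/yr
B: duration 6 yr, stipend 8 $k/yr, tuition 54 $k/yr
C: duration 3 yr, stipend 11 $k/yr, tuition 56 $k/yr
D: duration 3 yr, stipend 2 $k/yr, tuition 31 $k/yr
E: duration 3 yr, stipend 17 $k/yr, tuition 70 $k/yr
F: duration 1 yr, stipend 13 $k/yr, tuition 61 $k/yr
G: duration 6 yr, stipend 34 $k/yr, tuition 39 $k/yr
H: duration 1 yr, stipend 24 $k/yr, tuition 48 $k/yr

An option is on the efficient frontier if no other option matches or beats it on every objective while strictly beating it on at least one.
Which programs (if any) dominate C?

H

H: duration 1≤3, stipend 24≥11, tuition 48≤56 — dominates C.
Others (A, B, D, E, F, G) are each worse than C on at least one objective.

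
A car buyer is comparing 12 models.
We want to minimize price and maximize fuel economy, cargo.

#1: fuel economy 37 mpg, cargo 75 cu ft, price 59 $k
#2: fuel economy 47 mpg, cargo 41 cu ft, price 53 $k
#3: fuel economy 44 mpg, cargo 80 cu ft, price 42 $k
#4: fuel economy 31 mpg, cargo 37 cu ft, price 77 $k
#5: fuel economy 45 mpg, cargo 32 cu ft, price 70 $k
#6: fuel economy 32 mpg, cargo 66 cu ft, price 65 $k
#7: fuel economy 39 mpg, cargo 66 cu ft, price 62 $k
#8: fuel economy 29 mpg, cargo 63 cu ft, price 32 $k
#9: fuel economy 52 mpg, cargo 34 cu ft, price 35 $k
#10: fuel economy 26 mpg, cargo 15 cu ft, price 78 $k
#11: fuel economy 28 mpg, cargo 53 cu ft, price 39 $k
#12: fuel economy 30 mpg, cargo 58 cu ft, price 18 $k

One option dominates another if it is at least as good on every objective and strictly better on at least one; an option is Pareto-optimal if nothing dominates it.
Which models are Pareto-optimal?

#2, #3, #8, #9, #12

#1: dominated by #3 (fuel economy 44≥37, cargo 80≥75, price 42≤59).
#2: not dominated.
#3: not dominated (best cargo).
#4: dominated by #1 (fuel economy 37≥31, cargo 75≥37, price 59≤77).
#5: dominated by #2 (fuel economy 47≥45, cargo 41≥32, price 53≤70).
#6: dominated by #1 (fuel economy 37≥32, cargo 75≥66, price 59≤65).
#7: dominated by #3 (fuel economy 44≥39, cargo 80≥66, price 42≤62).
#8: not dominated.
#9: not dominated (best fuel economy).
#10: dominated by #1 (fuel economy 37≥26, cargo 75≥15, price 59≤78).
#11: dominated by #8 (fuel economy 29≥28, cargo 63≥53, price 32≤39).
#12: not dominated (best price).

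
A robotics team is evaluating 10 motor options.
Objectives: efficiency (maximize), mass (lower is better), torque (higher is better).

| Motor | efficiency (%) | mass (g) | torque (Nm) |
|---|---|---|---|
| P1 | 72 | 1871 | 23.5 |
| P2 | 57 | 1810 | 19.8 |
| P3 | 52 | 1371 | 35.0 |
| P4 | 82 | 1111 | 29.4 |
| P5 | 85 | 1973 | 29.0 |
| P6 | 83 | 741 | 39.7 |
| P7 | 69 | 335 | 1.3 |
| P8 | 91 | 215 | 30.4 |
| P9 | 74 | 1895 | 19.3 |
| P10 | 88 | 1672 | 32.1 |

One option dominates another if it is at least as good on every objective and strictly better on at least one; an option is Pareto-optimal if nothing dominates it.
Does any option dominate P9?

P4 vs P9: efficiency 82≥74, mass 1111≤1895, torque 29.4≥19.3 — P4 is at least as good on every objective and strictly better on at least one, so P4 dominates P9.

Yes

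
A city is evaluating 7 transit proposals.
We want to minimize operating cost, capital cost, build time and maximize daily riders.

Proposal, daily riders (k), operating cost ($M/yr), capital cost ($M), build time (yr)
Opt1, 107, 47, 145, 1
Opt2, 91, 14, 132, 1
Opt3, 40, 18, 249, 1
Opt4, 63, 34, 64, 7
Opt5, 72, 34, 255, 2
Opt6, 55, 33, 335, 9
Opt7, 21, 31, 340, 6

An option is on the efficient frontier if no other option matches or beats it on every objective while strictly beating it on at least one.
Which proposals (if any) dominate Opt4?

Opt1: worse on operating cost (47 vs 34).
Opt2: worse on capital cost (132 vs 64).
Opt3: worse on daily riders (40 vs 63).
Opt5: worse on capital cost (255 vs 64).
Opt6: worse on daily riders (55 vs 63).
Opt7: worse on daily riders (21 vs 63).
No option dominates Opt4.

none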